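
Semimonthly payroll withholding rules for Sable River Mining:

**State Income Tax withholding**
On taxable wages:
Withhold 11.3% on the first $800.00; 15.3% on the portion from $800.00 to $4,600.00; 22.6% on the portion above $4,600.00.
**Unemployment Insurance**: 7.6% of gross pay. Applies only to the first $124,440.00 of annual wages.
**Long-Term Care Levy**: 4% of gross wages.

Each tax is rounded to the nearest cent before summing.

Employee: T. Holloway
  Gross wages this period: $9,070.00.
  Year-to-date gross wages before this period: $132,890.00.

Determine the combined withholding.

$2,044.82

State Income Tax: taxable = $9,070.00
  $671.80 + 22.6% × ($9,070.00 − $4,600.00) = $671.80 + 22.6% × $4,470.00 = $1,682.02
Unemployment Insurance: YTD $132,890.00 ≥ cap $124,440.00 → $0.00
Long-Term Care Levy: 4% × $9,070.00 = $362.80
Total: $1,682.02 + $0.00 + $362.80 = $2,044.82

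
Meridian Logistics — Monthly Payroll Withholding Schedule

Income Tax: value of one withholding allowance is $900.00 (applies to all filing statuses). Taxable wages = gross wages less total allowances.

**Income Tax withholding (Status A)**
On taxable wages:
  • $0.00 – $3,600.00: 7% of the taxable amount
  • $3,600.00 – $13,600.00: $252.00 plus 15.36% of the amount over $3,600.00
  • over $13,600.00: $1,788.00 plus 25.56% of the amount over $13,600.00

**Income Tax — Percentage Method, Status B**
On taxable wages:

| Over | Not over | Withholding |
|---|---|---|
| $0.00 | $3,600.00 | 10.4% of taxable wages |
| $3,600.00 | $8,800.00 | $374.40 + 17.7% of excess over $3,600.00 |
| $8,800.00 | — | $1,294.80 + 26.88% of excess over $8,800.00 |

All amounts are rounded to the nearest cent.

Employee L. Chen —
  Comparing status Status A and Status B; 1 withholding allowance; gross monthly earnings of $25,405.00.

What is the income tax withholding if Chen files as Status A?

$4,575.32

Income Tax (Status A): taxable = $25,405.00 − 1×$900.00 = $24,505.00
  $1,788.00 + 25.56% × ($24,505.00 − $13,600.00) = $1,788.00 + 25.56% × $10,905.00 = $4,575.32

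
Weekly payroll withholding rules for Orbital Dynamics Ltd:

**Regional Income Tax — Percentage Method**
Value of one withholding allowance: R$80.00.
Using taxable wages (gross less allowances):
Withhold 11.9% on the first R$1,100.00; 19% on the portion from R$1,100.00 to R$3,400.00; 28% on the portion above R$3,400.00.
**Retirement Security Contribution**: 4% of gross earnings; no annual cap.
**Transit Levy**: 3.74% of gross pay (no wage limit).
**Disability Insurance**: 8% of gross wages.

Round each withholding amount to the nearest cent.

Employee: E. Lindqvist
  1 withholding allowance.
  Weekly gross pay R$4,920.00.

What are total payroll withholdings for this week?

R$1,745.51

Regional Income Tax: taxable = R$4,920.00 − 1×R$80.00 = R$4,840.00
  R$567.90 + 28% × (R$4,840.00 − R$3,400.00) = R$567.90 + 28% × R$1,440.00 = R$971.10
Retirement Security Contribution: 4% × R$4,920.00 = R$196.80
Transit Levy: 3.74% × R$4,920.00 = R$184.01
Disability Insurance: 8% × R$4,920.00 = R$393.60
Total: R$971.10 + R$196.80 + R$184.01 + R$393.60 = R$1,745.51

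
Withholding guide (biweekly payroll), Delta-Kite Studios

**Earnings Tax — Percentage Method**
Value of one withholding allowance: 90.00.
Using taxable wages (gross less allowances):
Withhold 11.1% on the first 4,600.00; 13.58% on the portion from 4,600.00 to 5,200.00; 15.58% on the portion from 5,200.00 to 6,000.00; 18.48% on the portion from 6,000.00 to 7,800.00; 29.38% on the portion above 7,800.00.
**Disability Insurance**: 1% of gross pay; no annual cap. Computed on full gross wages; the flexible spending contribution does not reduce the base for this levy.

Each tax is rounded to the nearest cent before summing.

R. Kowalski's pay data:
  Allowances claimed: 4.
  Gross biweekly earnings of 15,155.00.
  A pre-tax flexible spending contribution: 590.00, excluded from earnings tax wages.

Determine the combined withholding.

3,082.70

Earnings Tax: taxable = 15,155.00 − 590.00 − 4×90.00 = 14,205.00
  1,049.36 + 29.38% × (14,205.00 − 7,800.00) = 1,049.36 + 29.38% × 6,405.00 = 2,931.15
Disability Insurance: 1% × 15,155.00 = 151.55
Total: 2,931.15 + 151.55 = 3,082.70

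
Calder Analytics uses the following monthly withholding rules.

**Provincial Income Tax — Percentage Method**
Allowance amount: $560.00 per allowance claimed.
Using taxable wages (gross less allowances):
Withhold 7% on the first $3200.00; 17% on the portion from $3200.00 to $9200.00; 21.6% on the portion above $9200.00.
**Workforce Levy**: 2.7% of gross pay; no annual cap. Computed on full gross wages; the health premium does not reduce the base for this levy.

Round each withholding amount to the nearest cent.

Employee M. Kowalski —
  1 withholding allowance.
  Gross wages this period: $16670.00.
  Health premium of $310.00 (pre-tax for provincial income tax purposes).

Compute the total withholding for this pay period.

$3119.69

Provincial Income Tax: taxable = $16670.00 − $310.00 − 1×$560.00 = $15800.00
  $1244.00 + 21.6% × ($15800.00 − $9200.00) = $1244.00 + 21.6% × $6600.00 = $2669.60
Workforce Levy: 2.7% × $16670.00 = $450.09
Total: $2669.60 + $450.09 = $3119.69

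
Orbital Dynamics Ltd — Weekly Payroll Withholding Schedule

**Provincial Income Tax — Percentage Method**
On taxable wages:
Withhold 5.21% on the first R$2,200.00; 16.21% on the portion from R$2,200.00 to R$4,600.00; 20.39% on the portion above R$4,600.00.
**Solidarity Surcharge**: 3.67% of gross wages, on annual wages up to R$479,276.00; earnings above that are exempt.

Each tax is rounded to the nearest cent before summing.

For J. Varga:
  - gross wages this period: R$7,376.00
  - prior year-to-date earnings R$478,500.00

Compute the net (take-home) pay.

R$6,277.83

Provincial Income Tax: taxable = R$7,376.00
  R$503.66 + 20.39% × (R$7,376.00 − R$4,600.00) = R$503.66 + 20.39% × R$2,776.00 = R$1,069.69
Solidarity Surcharge: cap R$479,276.00 − YTD R$478,500.00 = R$776.00 subject; 3.67% × R$776.00 = R$28.48
Total withheld: R$1,069.69 + R$28.48 = R$1,098.17
Net pay: R$7,376.00 − R$1,098.17 = R$6,277.83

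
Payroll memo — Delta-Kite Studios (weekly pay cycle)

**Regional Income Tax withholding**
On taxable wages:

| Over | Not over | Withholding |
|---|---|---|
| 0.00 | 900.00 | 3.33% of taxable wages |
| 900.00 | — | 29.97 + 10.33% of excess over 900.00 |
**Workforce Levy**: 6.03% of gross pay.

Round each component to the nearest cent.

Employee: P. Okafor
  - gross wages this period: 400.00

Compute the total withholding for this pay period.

Regional Income Tax: taxable = 400.00
  3.33% × 400.00 = 13.32
Workforce Levy: 6.03% × 400.00 = 24.12
Total: 13.32 + 24.12 = 37.44

37.44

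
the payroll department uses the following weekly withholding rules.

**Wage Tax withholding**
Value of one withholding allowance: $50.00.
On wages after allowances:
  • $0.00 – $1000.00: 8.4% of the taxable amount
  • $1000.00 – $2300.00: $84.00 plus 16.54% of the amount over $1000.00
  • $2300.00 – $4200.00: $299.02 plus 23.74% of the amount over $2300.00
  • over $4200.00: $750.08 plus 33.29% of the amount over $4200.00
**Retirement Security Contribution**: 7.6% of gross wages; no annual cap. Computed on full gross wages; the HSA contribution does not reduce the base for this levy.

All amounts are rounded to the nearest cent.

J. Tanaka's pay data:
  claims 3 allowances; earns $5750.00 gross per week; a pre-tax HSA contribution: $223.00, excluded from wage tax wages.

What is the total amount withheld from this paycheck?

$1578.90

Wage Tax: taxable = $5750.00 − $223.00 − 3×$50.00 = $5377.00
  $750.08 + 33.29% × ($5377.00 − $4200.00) = $750.08 + 33.29% × $1177.00 = $1141.90
Retirement Security Contribution: 7.6% × $5750.00 = $437.00
Total: $1141.90 + $437.00 = $1578.90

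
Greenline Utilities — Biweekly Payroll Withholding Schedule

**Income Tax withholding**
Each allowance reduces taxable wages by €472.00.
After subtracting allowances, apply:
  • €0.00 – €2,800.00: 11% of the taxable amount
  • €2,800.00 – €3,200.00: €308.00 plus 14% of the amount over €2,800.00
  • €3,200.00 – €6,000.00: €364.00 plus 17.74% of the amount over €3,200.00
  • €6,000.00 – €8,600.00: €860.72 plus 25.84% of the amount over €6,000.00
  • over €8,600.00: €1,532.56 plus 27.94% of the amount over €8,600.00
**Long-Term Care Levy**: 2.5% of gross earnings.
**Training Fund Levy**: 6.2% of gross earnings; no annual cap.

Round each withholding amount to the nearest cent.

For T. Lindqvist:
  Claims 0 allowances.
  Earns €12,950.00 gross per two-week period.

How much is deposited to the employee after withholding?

Income Tax: taxable = €12,950.00
  €1,532.56 + 27.94% × (€12,950.00 − €8,600.00) = €1,532.56 + 27.94% × €4,350.00 = €2,747.95
Long-Term Care Levy: 2.5% × €12,950.00 = €323.75
Training Fund Levy: 6.2% × €12,950.00 = €802.90
Total withheld: €2,747.95 + €323.75 + €802.90 = €3,874.60
Net pay: €12,950.00 − €3,874.60 = €9,075.40

€9,075.40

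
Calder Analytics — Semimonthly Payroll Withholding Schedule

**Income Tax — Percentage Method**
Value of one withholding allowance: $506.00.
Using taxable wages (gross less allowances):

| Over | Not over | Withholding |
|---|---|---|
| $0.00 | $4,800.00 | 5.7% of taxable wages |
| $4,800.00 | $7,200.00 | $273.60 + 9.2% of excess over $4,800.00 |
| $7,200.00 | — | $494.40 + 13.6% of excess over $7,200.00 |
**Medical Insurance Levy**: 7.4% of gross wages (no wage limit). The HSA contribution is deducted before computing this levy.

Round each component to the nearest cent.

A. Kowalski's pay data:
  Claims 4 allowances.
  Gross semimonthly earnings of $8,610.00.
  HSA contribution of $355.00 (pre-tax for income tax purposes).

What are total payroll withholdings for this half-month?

Income Tax: taxable = $8,610.00 − $355.00 − 4×$506.00 = $6,231.00
  $273.60 + 9.2% × ($6,231.00 − $4,800.00) = $273.60 + 9.2% × $1,431.00 = $405.25
Medical Insurance Levy: 7.4% × $8,255.00 = $610.87
Total: $405.25 + $610.87 = $1,016.12

$1,016.12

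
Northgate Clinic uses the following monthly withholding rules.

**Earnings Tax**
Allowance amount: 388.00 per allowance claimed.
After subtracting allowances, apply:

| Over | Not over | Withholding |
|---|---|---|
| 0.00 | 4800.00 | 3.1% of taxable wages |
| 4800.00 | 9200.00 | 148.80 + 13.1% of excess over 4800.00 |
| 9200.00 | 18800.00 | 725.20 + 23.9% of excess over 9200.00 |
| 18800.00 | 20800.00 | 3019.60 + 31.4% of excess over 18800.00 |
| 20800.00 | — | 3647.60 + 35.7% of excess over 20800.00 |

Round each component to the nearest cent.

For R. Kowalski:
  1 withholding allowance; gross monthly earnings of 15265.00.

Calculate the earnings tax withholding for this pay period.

2082.00

Earnings Tax: taxable = 15265.00 − 1×388.00 = 14877.00
  725.20 + 23.9% × (14877.00 − 9200.00) = 725.20 + 23.9% × 5677.00 = 2082.00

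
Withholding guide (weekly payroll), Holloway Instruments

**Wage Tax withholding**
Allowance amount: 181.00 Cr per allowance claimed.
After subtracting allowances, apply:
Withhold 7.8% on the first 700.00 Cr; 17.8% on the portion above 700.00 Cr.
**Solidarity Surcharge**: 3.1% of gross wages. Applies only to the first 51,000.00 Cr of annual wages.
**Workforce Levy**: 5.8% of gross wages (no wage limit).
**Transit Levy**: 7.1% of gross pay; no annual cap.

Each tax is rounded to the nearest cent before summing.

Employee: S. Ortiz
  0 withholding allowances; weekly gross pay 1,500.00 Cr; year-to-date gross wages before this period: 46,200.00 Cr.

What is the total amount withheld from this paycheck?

437.00 Cr

Wage Tax: taxable = 1,500.00 Cr
  54.60 Cr + 17.8% × (1,500.00 Cr − 700.00 Cr) = 54.60 Cr + 17.8% × 800.00 Cr = 197.00 Cr
Solidarity Surcharge: 3.1% × 1,500.00 Cr = 46.50 Cr
Workforce Levy: 5.8% × 1,500.00 Cr = 87.00 Cr
Transit Levy: 7.1% × 1,500.00 Cr = 106.50 Cr
Total: 197.00 Cr + 46.50 Cr + 87.00 Cr + 106.50 Cr = 437.00 Cr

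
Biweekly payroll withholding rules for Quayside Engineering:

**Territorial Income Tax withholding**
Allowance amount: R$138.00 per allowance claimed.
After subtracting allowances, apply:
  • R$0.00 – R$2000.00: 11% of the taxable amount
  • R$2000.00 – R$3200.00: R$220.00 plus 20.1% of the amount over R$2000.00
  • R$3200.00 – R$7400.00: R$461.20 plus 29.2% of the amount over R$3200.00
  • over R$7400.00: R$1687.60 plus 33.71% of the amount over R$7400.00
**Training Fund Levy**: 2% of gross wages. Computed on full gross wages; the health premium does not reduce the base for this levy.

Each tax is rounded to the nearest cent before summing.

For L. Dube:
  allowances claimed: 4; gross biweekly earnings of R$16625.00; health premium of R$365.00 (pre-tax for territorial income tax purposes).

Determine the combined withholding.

Territorial Income Tax: taxable = R$16625.00 − R$365.00 − 4×R$138.00 = R$15708.00
  R$1687.60 + 33.71% × (R$15708.00 − R$7400.00) = R$1687.60 + 33.71% × R$8308.00 = R$4488.23
Training Fund Levy: 2% × R$16625.00 = R$332.50
Total: R$4488.23 + R$332.50 = R$4820.73

R$4820.73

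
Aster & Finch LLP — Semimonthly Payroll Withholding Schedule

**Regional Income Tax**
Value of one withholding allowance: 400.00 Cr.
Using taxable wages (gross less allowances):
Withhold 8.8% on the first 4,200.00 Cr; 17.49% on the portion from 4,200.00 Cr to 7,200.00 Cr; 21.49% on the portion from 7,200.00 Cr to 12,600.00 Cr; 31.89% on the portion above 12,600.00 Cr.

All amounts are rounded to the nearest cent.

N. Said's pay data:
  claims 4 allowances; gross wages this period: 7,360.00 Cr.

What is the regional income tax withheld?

642.44 Cr

Regional Income Tax: taxable = 7,360.00 Cr − 4×400.00 Cr = 5,760.00 Cr
  369.60 Cr + 17.49% × (5,760.00 Cr − 4,200.00 Cr) = 369.60 Cr + 17.49% × 1,560.00 Cr = 642.44 Cr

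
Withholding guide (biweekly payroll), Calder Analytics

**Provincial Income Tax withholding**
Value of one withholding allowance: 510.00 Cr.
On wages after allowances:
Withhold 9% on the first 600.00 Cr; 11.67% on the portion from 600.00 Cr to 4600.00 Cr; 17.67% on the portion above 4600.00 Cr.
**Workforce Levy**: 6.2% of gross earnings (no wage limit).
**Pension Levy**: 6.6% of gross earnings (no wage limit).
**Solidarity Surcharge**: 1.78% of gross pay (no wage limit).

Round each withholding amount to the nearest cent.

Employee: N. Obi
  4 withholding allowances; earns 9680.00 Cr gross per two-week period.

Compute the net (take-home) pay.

7210.69 Cr

Provincial Income Tax: taxable = 9680.00 Cr − 4×510.00 Cr = 7640.00 Cr
  520.80 Cr + 17.67% × (7640.00 Cr − 4600.00 Cr) = 520.80 Cr + 17.67% × 3040.00 Cr = 1057.97 Cr
Workforce Levy: 6.2% × 9680.00 Cr = 600.16 Cr
Pension Levy: 6.6% × 9680.00 Cr = 638.88 Cr
Solidarity Surcharge: 1.78% × 9680.00 Cr = 172.30 Cr
Total withheld: 1057.97 Cr + 600.16 Cr + 638.88 Cr + 172.30 Cr = 2469.31 Cr
Net pay: 9680.00 Cr − 2469.31 Cr = 7210.69 Cr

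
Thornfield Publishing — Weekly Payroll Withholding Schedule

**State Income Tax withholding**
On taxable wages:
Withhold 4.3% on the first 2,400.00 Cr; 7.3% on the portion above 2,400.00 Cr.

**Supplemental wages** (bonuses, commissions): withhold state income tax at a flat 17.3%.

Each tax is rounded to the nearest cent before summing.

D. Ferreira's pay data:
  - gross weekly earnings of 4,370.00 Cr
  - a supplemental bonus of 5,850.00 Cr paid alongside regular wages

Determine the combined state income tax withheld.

1,259.06 Cr

State Income Tax: taxable = 4,370.00 Cr
  103.20 Cr + 7.3% × (4,370.00 Cr − 2,400.00 Cr) = 103.20 Cr + 7.3% × 1,970.00 Cr = 247.01 Cr
Supplemental (17.3% flat on bonus): 17.3% × 5,850.00 Cr = 1,012.05 Cr
Total state income tax: 247.01 Cr + 1,012.05 Cr = 1,259.06 Cr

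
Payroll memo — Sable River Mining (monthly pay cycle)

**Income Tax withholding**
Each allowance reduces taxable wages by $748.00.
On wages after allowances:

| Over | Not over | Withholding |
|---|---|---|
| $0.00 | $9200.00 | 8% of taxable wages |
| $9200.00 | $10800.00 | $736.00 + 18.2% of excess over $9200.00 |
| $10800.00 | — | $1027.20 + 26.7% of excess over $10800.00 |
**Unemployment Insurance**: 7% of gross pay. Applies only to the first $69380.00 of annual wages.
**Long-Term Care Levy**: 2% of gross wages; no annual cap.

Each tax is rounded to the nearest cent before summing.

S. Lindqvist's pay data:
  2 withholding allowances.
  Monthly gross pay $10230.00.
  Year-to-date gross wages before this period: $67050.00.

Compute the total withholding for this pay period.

Income Tax: taxable = $10230.00 − 2×$748.00 = $8734.00
  8% × $8734.00 = $698.72
Unemployment Insurance: cap $69380.00 − YTD $67050.00 = $2330.00 subject; 7% × $2330.00 = $163.10
Long-Term Care Levy: 2% × $10230.00 = $204.60
Total: $698.72 + $163.10 + $204.60 = $1066.42

$1066.42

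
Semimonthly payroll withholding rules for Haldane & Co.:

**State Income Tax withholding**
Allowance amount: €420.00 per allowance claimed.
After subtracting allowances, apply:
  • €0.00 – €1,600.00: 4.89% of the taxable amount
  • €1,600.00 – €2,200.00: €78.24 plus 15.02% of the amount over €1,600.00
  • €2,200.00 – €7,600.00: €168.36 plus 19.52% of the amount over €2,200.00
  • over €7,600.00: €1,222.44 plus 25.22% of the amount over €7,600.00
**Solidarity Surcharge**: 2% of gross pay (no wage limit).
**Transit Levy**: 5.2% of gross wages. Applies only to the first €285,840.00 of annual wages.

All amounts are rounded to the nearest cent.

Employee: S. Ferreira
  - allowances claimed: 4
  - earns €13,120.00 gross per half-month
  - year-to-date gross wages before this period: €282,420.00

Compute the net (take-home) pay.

€10,488.87

State Income Tax: taxable = €13,120.00 − 4×€420.00 = €11,440.00
  €1,222.44 + 25.22% × (€11,440.00 − €7,600.00) = €1,222.44 + 25.22% × €3,840.00 = €2,190.89
Solidarity Surcharge: 2% × €13,120.00 = €262.40
Transit Levy: cap €285,840.00 − YTD €282,420.00 = €3,420.00 subject; 5.2% × €3,420.00 = €177.84
Total withheld: €2,190.89 + €262.40 + €177.84 = €2,631.13
Net pay: €13,120.00 − €2,631.13 = €10,488.87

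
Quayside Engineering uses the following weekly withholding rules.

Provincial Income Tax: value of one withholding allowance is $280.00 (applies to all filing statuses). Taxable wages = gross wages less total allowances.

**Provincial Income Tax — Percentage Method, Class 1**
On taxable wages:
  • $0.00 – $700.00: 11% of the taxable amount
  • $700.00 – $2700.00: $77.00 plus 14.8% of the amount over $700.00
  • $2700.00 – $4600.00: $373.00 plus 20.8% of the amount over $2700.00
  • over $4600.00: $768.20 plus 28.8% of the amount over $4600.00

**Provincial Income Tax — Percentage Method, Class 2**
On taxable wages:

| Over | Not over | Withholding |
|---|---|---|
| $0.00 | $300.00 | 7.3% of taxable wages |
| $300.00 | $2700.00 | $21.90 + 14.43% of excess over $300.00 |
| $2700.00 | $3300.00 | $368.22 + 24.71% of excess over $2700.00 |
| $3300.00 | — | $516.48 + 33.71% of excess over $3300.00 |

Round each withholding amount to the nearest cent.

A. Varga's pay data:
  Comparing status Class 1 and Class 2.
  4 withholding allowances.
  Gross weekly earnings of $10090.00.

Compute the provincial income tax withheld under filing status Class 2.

$2427.84

Provincial Income Tax (Class 2): taxable = $10090.00 − 4×$280.00 = $8970.00
  $516.48 + 33.71% × ($8970.00 − $3300.00) = $516.48 + 33.71% × $5670.00 = $2427.84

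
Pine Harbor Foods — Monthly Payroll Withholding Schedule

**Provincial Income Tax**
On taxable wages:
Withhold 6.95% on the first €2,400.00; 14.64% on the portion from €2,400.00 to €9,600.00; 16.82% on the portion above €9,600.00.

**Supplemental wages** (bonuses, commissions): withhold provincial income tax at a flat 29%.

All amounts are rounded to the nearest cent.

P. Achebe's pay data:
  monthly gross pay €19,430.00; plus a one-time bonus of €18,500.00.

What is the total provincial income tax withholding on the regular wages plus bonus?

Provincial Income Tax: taxable = €19,430.00
  €1,220.88 + 16.82% × (€19,430.00 − €9,600.00) = €1,220.88 + 16.82% × €9,830.00 = €2,874.29
Supplemental (29% flat on bonus): 29% × €18,500.00 = €5,365.00
Total provincial income tax: €2,874.29 + €5,365.00 = €8,239.29

€8,239.29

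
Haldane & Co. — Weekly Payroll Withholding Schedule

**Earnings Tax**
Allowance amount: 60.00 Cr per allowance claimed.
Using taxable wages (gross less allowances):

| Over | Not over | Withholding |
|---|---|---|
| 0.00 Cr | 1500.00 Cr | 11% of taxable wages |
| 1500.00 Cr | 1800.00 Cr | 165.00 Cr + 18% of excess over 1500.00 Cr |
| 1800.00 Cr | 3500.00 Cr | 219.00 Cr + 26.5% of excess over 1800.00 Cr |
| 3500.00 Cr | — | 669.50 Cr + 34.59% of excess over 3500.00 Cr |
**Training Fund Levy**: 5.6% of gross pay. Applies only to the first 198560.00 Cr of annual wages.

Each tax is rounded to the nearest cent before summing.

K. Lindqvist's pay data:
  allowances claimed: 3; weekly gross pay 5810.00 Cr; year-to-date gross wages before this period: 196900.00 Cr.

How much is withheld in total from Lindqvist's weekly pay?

Earnings Tax: taxable = 5810.00 Cr − 3×60.00 Cr = 5630.00 Cr
  669.50 Cr + 34.59% × (5630.00 Cr − 3500.00 Cr) = 669.50 Cr + 34.59% × 2130.00 Cr = 1406.27 Cr
Training Fund Levy: cap 198560.00 Cr − YTD 196900.00 Cr = 1660.00 Cr subject; 5.6% × 1660.00 Cr = 92.96 Cr
Total: 1406.27 Cr + 92.96 Cr = 1499.23 Cr

1499.23 Cr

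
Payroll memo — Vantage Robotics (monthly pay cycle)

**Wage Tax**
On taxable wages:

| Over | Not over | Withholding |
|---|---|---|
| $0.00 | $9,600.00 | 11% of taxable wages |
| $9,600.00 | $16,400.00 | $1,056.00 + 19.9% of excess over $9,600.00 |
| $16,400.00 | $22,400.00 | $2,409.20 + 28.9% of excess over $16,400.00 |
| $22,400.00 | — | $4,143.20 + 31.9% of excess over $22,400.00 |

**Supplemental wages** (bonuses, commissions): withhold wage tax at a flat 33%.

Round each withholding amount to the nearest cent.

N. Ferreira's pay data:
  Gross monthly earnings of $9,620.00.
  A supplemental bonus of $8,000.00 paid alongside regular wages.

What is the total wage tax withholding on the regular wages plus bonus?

$3,699.98

Wage Tax: taxable = $9,620.00
  $1,056.00 + 19.9% × ($9,620.00 − $9,600.00) = $1,056.00 + 19.9% × $20.00 = $1,059.98
Supplemental (33% flat on bonus): 33% × $8,000.00 = $2,640.00
Total wage tax: $1,059.98 + $2,640.00 = $3,699.98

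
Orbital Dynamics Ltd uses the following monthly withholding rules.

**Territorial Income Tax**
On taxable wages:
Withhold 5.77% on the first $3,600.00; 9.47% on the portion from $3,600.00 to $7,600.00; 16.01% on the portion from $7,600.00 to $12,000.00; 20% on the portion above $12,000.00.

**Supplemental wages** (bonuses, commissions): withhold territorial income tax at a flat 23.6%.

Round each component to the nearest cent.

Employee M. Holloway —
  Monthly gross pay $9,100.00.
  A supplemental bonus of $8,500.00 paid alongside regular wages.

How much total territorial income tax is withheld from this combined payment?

Territorial Income Tax: taxable = $9,100.00
  $586.52 + 16.01% × ($9,100.00 − $7,600.00) = $586.52 + 16.01% × $1,500.00 = $826.67
Supplemental (23.6% flat on bonus): 23.6% × $8,500.00 = $2,006.00
Total territorial income tax: $826.67 + $2,006.00 = $2,832.67

$2,832.67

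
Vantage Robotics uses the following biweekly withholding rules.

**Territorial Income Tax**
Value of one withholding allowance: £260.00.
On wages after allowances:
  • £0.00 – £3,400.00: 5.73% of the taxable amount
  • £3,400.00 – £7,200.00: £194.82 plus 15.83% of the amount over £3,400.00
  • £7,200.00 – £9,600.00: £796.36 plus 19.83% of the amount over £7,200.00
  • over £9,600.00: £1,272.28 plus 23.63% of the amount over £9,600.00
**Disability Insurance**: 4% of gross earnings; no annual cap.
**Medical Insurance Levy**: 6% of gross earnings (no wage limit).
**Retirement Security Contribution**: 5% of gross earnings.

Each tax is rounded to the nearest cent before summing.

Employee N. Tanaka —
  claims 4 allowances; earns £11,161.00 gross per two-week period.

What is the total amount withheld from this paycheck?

£3,069.54

Territorial Income Tax: taxable = £11,161.00 − 4×£260.00 = £10,121.00
  £1,272.28 + 23.63% × (£10,121.00 − £9,600.00) = £1,272.28 + 23.63% × £521.00 = £1,395.39
Disability Insurance: 4% × £11,161.00 = £446.44
Medical Insurance Levy: 6% × £11,161.00 = £669.66
Retirement Security Contribution: 5% × £11,161.00 = £558.05
Total: £1,395.39 + £446.44 + £669.66 + £558.05 = £3,069.54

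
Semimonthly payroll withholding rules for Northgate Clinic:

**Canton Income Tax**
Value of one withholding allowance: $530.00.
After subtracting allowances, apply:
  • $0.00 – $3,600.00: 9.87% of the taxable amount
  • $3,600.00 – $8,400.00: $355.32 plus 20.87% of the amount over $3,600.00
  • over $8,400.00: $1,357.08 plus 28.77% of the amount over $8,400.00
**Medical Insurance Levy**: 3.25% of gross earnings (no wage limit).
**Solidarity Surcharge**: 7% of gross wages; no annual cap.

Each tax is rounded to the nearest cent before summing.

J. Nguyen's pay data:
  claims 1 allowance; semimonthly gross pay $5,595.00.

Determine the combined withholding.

Canton Income Tax: taxable = $5,595.00 − 1×$530.00 = $5,065.00
  $355.32 + 20.87% × ($5,065.00 − $3,600.00) = $355.32 + 20.87% × $1,465.00 = $661.07
Medical Insurance Levy: 3.25% × $5,595.00 = $181.84
Solidarity Surcharge: 7% × $5,595.00 = $391.65
Total: $661.07 + $181.84 + $391.65 = $1,234.56

$1,234.56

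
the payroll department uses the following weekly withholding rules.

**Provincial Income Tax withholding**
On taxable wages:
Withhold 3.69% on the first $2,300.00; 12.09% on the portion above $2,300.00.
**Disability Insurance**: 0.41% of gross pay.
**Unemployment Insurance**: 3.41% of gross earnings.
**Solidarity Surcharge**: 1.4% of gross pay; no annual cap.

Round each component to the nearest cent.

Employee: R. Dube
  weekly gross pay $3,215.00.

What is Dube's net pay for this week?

Provincial Income Tax: taxable = $3,215.00
  $84.87 + 12.09% × ($3,215.00 − $2,300.00) = $84.87 + 12.09% × $915.00 = $195.49
Disability Insurance: 0.41% × $3,215.00 = $13.18
Unemployment Insurance: 3.41% × $3,215.00 = $109.63
Solidarity Surcharge: 1.4% × $3,215.00 = $45.01
Total withheld: $195.49 + $13.18 + $109.63 + $45.01 = $363.31
Net pay: $3,215.00 − $363.31 = $2,851.69

$2,851.69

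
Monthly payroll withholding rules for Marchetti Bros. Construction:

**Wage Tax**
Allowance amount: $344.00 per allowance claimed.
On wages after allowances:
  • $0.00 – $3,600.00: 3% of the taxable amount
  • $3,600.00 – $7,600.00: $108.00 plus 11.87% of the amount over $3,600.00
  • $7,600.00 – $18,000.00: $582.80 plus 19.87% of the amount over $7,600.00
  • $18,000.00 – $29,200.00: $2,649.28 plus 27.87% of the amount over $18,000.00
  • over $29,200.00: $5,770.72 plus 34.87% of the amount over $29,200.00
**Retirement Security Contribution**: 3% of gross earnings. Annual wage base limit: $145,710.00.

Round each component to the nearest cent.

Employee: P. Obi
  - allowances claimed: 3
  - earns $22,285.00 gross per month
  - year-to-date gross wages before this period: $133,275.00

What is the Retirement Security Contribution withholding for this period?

Retirement Security Contribution: cap $145,710.00 − YTD $133,275.00 = $12,435.00 subject; 3% × $12,435.00 = $373.05

$373.05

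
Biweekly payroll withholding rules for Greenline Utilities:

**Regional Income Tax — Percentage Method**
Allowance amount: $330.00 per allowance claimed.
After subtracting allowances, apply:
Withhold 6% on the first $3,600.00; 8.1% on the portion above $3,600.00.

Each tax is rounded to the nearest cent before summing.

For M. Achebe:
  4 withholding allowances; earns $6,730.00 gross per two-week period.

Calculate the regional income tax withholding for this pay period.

$362.61

Regional Income Tax: taxable = $6,730.00 − 4×$330.00 = $5,410.00
  $216.00 + 8.1% × ($5,410.00 − $3,600.00) = $216.00 + 8.1% × $1,810.00 = $362.61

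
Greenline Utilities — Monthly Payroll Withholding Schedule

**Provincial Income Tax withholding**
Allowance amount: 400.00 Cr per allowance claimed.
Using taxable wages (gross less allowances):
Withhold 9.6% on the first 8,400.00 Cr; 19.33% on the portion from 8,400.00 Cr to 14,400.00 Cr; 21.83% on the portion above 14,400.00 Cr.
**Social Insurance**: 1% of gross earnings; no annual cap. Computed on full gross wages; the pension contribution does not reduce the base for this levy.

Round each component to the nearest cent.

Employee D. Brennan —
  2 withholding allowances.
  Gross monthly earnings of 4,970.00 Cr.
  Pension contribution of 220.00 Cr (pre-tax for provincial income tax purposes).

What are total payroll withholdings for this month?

428.90 Cr

Provincial Income Tax: taxable = 4,970.00 Cr − 220.00 Cr − 2×400.00 Cr = 3,950.00 Cr
  9.6% × 3,950.00 Cr = 379.20 Cr
Social Insurance: 1% × 4,970.00 Cr = 49.70 Cr
Total: 379.20 Cr + 49.70 Cr = 428.90 Cr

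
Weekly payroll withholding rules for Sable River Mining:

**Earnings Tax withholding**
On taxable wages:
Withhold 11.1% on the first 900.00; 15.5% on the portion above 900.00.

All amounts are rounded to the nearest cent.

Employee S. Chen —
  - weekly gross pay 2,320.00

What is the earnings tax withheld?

Earnings Tax: taxable = 2,320.00
  99.90 + 15.5% × (2,320.00 − 900.00) = 99.90 + 15.5% × 1,420.00 = 320.00

320.00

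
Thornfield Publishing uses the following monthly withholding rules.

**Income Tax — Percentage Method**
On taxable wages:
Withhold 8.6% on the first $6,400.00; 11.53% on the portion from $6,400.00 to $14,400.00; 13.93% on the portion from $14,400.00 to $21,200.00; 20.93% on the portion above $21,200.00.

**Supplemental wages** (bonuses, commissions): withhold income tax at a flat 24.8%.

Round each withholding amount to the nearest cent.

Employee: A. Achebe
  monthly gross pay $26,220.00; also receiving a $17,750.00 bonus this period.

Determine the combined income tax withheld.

$7,872.73

Income Tax: taxable = $26,220.00
  $2,420.04 + 20.93% × ($26,220.00 − $21,200.00) = $2,420.04 + 20.93% × $5,020.00 = $3,470.73
Supplemental (24.8% flat on bonus): 24.8% × $17,750.00 = $4,402.00
Total income tax: $3,470.73 + $4,402.00 = $7,872.73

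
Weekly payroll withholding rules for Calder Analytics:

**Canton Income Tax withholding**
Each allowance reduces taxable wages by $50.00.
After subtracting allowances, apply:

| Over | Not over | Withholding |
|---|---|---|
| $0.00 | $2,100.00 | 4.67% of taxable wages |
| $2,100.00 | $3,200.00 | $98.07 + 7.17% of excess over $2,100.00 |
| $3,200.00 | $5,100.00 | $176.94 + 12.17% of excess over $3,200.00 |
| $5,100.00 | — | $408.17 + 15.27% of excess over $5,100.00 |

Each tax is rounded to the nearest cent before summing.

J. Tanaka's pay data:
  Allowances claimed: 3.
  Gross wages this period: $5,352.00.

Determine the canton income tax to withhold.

Canton Income Tax: taxable = $5,352.00 − 3×$50.00 = $5,202.00
  $408.17 + 15.27% × ($5,202.00 − $5,100.00) = $408.17 + 15.27% × $102.00 = $423.75

$423.75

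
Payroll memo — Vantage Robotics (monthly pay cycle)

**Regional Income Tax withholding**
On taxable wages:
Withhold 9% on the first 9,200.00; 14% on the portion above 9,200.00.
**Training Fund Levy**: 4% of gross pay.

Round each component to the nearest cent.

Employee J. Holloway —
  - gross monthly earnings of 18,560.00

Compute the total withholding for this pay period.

Regional Income Tax: taxable = 18,560.00
  828.00 + 14% × (18,560.00 − 9,200.00) = 828.00 + 14% × 9,360.00 = 2,138.40
Training Fund Levy: 4% × 18,560.00 = 742.40
Total: 2,138.40 + 742.40 = 2,880.80

2,880.80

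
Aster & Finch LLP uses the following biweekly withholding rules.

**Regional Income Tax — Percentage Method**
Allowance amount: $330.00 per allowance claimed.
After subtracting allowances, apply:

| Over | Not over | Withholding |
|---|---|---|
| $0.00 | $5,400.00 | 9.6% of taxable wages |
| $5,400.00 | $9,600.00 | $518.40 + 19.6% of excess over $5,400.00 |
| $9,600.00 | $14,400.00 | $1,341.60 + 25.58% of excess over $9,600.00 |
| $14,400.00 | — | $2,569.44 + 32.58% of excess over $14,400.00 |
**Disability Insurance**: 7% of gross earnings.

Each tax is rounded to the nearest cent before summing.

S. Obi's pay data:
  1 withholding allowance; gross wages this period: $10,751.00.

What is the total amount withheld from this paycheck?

$2,304.18

Regional Income Tax: taxable = $10,751.00 − 1×$330.00 = $10,421.00
  $1,341.60 + 25.58% × ($10,421.00 − $9,600.00) = $1,341.60 + 25.58% × $821.00 = $1,551.61
Disability Insurance: 7% × $10,751.00 = $752.57
Total: $1,551.61 + $752.57 = $2,304.18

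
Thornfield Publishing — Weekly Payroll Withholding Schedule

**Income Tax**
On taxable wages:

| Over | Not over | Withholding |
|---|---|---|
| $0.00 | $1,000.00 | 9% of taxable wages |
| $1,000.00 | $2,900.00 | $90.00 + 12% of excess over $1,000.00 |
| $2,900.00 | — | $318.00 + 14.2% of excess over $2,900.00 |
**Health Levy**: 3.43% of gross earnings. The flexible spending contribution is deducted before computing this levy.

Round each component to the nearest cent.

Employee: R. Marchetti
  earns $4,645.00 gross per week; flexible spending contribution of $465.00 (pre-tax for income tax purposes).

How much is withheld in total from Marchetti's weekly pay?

$643.13

Income Tax: taxable = $4,645.00 − $465.00 = $4,180.00
  $318.00 + 14.2% × ($4,180.00 − $2,900.00) = $318.00 + 14.2% × $1,280.00 = $499.76
Health Levy: 3.43% × $4,180.00 = $143.37
Total: $499.76 + $143.37 = $643.13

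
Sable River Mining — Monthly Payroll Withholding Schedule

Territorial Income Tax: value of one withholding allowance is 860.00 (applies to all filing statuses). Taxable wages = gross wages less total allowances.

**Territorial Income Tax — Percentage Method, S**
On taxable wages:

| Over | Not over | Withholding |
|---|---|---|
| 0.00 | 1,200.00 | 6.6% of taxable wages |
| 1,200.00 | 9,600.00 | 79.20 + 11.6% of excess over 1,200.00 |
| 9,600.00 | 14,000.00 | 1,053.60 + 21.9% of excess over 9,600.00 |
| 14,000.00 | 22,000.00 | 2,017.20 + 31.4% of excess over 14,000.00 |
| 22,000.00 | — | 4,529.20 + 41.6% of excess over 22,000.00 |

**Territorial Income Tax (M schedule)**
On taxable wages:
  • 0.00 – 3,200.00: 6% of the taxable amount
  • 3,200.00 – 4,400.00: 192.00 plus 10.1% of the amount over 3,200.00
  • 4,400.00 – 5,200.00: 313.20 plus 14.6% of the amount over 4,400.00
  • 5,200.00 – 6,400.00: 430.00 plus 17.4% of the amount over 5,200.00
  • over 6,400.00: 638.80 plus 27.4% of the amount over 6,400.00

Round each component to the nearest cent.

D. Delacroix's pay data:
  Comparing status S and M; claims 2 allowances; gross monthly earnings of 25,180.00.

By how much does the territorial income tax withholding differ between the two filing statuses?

Territorial Income Tax (S): taxable = 25,180.00 − 2×860.00 = 23,460.00
  4,529.20 + 41.6% × (23,460.00 − 22,000.00) = 4,529.20 + 41.6% × 1,460.00 = 5,136.56
Territorial Income Tax (M): taxable = 25,180.00 − 2×860.00 = 23,460.00
  638.80 + 27.4% × (23,460.00 − 6,400.00) = 638.80 + 27.4% × 17,060.00 = 5,313.24
Difference: |5,136.56 − 5,313.24| = 176.68 (higher under M)

176.68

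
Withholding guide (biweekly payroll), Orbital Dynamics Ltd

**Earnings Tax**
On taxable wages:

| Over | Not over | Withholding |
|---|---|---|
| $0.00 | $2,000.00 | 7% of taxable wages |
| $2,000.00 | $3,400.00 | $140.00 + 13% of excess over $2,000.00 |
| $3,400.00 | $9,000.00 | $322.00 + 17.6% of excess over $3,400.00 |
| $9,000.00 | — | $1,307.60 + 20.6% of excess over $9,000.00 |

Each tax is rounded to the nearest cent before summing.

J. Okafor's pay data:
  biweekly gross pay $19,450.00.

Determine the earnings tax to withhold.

$3,460.30

Earnings Tax: taxable = $19,450.00
  $1,307.60 + 20.6% × ($19,450.00 − $9,000.00) = $1,307.60 + 20.6% × $10,450.00 = $3,460.30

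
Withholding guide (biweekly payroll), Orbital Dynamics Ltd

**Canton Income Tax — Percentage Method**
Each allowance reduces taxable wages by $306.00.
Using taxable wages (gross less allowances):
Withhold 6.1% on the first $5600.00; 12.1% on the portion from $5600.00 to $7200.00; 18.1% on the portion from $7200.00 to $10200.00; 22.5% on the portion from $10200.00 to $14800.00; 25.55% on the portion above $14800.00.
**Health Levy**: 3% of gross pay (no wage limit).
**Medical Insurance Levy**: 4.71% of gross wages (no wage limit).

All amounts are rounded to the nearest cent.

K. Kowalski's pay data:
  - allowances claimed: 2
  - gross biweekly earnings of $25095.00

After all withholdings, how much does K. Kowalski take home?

$18572.97

Canton Income Tax: taxable = $25095.00 − 2×$306.00 = $24483.00
  $2113.20 + 25.55% × ($24483.00 − $14800.00) = $2113.20 + 25.55% × $9683.00 = $4587.21
Health Levy: 3% × $25095.00 = $752.85
Medical Insurance Levy: 4.71% × $25095.00 = $1181.97
Total withheld: $4587.21 + $752.85 + $1181.97 = $6522.03
Net pay: $25095.00 − $6522.03 = $18572.97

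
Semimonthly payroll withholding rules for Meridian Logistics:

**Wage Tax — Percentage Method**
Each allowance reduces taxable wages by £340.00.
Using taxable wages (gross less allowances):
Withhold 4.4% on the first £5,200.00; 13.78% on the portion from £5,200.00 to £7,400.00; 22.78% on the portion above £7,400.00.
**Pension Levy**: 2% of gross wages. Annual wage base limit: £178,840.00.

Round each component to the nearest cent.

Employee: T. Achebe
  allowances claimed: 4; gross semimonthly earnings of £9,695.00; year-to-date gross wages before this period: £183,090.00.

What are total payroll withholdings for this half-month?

£744.95

Wage Tax: taxable = £9,695.00 − 4×£340.00 = £8,335.00
  £531.96 + 22.78% × (£8,335.00 − £7,400.00) = £531.96 + 22.78% × £935.00 = £744.95
Pension Levy: YTD £183,090.00 ≥ cap £178,840.00 → £0.00
Total: £744.95 + £0.00 = £744.95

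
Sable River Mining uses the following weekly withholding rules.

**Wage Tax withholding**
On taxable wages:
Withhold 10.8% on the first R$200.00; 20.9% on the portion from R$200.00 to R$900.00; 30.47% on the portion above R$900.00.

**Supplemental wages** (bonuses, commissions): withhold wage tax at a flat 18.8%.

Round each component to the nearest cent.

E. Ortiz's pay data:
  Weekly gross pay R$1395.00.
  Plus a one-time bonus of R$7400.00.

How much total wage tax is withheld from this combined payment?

Wage Tax: taxable = R$1395.00
  R$167.90 + 30.47% × (R$1395.00 − R$900.00) = R$167.90 + 30.47% × R$495.00 = R$318.73
Supplemental (18.8% flat on bonus): 18.8% × R$7400.00 = R$1391.20
Total wage tax: R$318.73 + R$1391.20 = R$1709.93

R$1709.93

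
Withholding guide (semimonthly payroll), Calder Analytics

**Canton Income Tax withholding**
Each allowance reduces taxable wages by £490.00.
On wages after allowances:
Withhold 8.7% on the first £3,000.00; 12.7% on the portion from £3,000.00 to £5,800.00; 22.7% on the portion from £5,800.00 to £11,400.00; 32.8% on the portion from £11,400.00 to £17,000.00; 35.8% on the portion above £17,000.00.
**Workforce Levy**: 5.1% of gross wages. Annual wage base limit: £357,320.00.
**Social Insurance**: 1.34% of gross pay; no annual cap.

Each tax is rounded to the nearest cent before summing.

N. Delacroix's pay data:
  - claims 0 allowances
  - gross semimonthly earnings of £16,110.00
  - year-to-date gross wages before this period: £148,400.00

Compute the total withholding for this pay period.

£4,470.16

Canton Income Tax: taxable = £16,110.00
  £1,887.80 + 32.8% × (£16,110.00 − £11,400.00) = £1,887.80 + 32.8% × £4,710.00 = £3,432.68
Workforce Levy: 5.1% × £16,110.00 = £821.61
Social Insurance: 1.34% × £16,110.00 = £215.87
Total: £3,432.68 + £821.61 + £215.87 = £4,470.16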